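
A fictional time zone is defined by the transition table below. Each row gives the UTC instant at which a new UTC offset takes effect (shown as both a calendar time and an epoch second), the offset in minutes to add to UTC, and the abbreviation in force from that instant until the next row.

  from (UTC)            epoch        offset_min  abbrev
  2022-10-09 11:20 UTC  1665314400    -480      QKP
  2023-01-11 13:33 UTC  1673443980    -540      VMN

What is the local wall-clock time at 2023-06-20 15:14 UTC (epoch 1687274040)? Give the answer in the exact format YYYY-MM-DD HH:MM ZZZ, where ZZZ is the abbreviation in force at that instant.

Query: 2023-06-20 15:14 UTC
Rule 2/2 (VMN, -09:00): 2023-01-11 13:33 UTC ≤ query < +∞
15·60 + 14 - 540 = 374 min
374 = 0·1440 + 374; 374 = 6·60 + 14 → 06:14, same day
→ 2023-06-20 06:14 VMN

2023-06-20 06:14 VMN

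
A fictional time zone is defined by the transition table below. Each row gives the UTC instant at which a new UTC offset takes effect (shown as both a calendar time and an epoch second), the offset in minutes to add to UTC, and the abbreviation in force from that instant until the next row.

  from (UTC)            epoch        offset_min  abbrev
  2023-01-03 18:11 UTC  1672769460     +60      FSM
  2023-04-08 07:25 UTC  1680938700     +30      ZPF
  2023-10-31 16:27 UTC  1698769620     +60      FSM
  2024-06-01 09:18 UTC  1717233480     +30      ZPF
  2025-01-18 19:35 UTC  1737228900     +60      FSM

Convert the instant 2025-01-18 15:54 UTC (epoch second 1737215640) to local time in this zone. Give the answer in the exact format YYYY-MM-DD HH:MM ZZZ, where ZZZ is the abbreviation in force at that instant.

Query: 2025-01-18 15:54 UTC
Rule 4/5 (ZPF, +00:30): 2024-06-01 09:18 UTC ≤ query < 2025-01-18 19:35 UTC
15·60 + 54 + 30 = 984 min
984 = 0·1440 + 984; 984 = 16·60 + 24 → 16:24, same day
→ 2025-01-18 16:24 ZPF

2025-01-18 16:24 ZPF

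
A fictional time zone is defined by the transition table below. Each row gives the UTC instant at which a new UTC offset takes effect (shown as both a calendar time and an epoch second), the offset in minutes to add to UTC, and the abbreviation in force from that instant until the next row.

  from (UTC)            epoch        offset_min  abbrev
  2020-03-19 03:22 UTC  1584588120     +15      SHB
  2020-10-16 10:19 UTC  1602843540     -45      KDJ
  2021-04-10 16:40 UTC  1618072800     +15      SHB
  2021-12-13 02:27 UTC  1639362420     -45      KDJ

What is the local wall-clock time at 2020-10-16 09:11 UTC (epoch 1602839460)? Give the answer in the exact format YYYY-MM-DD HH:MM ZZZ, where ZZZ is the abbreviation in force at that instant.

Query: 2020-10-16 09:11 UTC
Rule 1/4 (SHB, +00:15): 2020-03-19 03:22 UTC ≤ query < 2020-10-16 10:19 UTC
9·60 + 11 + 15 = 566 min
566 = 0·1440 + 566; 566 = 9·60 + 26 → 09:26, same day
→ 2020-10-16 09:26 SHB

2020-10-16 09:26 SHB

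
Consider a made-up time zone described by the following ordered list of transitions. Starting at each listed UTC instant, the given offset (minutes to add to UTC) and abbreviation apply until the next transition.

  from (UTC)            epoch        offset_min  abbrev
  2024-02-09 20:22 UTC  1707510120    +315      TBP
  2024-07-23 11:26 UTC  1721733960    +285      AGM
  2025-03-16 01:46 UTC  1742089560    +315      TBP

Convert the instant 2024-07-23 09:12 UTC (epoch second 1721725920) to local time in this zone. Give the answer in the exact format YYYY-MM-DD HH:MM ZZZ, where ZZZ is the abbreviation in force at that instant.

2024-07-23 14:27 TBP

Query: 2024-07-23 09:12 UTC
Rule 1/3 (TBP, +05:15): 2024-02-09 20:22 UTC ≤ query < 2024-07-23 11:26 UTC
9·60 + 12 + 315 = 867 min
867 = 0·1440 + 867; 867 = 14·60 + 27 → 14:27, same day
→ 2024-07-23 14:27 TBP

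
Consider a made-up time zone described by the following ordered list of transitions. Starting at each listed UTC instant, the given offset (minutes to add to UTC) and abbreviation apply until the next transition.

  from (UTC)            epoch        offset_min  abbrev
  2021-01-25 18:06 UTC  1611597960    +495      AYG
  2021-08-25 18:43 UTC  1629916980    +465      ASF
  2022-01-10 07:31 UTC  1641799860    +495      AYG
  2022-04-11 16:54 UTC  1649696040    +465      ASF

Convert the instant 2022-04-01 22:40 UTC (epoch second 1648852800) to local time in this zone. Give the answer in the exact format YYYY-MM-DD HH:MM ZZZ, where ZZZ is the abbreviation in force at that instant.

Query: 2022-04-01 22:40 UTC
Rule 3/4 (AYG, +08:15): 2022-01-10 07:31 UTC ≤ query < 2022-04-11 16:54 UTC
22·60 + 40 + 495 = 1855 min
1855 = 1·1440 + 415; 415 = 6·60 + 55 → 06:55, 2022-04-01 + 1 day = 2022-04-02
→ 2022-04-02 06:55 AYG

2022-04-02 06:55 AYG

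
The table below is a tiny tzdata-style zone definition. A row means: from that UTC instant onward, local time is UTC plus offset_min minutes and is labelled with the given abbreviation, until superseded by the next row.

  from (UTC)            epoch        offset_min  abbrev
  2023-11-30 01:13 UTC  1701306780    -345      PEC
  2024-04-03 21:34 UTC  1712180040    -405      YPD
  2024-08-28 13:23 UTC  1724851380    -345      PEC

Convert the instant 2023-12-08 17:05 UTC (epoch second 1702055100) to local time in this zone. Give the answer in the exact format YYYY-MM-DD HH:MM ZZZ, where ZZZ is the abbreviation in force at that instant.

Query: 2023-12-08 17:05 UTC
Rule 1/3 (PEC, -05:45): 2023-11-30 01:13 UTC ≤ query < 2024-04-03 21:34 UTC
17·60 + 5 - 345 = 680 min
680 = 0·1440 + 680; 680 = 11·60 + 20 → 11:20, same day
→ 2023-12-08 11:20 PEC

2023-12-08 11:20 PEC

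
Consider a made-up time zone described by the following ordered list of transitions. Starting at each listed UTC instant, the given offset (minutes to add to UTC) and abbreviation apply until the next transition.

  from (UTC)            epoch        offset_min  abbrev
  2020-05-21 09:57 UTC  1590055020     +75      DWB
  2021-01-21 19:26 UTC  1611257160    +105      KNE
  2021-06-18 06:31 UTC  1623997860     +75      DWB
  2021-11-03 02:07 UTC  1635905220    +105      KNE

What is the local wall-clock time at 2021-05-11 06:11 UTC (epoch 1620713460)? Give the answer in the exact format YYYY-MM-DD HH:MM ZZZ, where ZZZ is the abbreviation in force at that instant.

2021-05-11 07:56 KNE

Query: 2021-05-11 06:11 UTC
Rule 2/4 (KNE, +01:45): 2021-01-21 19:26 UTC ≤ query < 2021-06-18 06:31 UTC
6·60 + 11 + 105 = 476 min
476 = 0·1440 + 476; 476 = 7·60 + 56 → 07:56, same day
→ 2021-05-11 07:56 KNE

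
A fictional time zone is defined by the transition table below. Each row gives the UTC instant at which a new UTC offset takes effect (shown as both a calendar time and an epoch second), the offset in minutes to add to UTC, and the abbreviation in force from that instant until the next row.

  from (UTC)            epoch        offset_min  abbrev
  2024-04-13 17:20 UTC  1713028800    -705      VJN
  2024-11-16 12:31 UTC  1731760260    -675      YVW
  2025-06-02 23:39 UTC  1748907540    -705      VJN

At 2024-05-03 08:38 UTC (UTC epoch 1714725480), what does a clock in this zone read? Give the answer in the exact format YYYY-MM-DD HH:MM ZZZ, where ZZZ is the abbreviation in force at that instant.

2024-05-02 20:53 VJN

Query: 2024-05-03 08:38 UTC
Rule 1/3 (VJN, -11:45): 2024-04-13 17:20 UTC ≤ query < 2024-11-16 12:31 UTC
8·60 + 38 - 705 = -187 min
-187 = -1·1440 + 1253; 1253 = 20·60 + 53 → 20:53, 2024-05-03 - 1 day = 2024-05-02
→ 2024-05-02 20:53 VJN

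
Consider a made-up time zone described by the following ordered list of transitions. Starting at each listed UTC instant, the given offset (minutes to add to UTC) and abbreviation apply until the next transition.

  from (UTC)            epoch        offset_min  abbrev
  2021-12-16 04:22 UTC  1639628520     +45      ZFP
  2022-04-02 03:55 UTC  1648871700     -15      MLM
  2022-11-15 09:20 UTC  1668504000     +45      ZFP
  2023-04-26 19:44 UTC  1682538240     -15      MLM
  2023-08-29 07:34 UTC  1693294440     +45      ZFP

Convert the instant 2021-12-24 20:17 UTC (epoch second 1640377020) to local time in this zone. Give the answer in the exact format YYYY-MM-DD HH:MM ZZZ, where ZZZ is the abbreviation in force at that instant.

Query: 2021-12-24 20:17 UTC
Rule 1/5 (ZFP, +00:45): 2021-12-16 04:22 UTC ≤ query < 2022-04-02 03:55 UTC
20·60 + 17 + 45 = 1262 min
1262 = 0·1440 + 1262; 1262 = 21·60 + 2 → 21:02, same day
→ 2021-12-24 21:02 ZFP

2021-12-24 21:02 ZFP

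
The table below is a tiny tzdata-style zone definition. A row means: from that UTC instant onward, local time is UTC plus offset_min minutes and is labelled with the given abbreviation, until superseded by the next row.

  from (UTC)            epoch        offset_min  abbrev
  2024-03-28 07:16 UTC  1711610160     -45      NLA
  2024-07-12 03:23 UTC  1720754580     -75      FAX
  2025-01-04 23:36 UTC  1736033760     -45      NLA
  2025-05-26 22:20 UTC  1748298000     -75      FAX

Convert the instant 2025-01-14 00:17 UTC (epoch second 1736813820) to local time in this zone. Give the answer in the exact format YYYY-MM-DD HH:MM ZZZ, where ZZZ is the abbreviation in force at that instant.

2025-01-13 23:32 NLA

Query: 2025-01-14 00:17 UTC
Rule 3/4 (NLA, -00:45): 2025-01-04 23:36 UTC ≤ query < 2025-05-26 22:20 UTC
0·60 + 17 - 45 = -28 min
-28 = -1·1440 + 1412; 1412 = 23·60 + 32 → 23:32, 2025-01-14 - 1 day = 2025-01-13
→ 2025-01-13 23:32 NLA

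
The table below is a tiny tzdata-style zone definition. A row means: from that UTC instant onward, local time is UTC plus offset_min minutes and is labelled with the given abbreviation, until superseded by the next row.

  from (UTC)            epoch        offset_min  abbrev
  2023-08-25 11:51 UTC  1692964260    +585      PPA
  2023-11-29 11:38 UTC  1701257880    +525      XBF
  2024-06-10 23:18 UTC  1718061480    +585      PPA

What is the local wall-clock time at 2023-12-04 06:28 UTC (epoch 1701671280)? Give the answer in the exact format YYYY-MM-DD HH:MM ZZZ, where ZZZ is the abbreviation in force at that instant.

2023-12-04 15:13 XBF

Query: 2023-12-04 06:28 UTC
Rule 2/3 (XBF, +08:45): 2023-11-29 11:38 UTC ≤ query < 2024-06-10 23:18 UTC
6·60 + 28 + 525 = 913 min
913 = 0·1440 + 913; 913 = 15·60 + 13 → 15:13, same day
→ 2023-12-04 15:13 XBF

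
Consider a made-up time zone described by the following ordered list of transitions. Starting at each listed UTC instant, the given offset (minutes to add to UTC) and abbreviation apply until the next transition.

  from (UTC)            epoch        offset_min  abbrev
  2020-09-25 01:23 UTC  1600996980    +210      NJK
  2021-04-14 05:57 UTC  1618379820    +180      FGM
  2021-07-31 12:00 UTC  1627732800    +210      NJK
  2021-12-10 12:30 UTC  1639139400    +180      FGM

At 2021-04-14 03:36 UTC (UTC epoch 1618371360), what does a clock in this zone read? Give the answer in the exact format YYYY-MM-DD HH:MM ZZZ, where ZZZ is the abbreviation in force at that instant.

Query: 2021-04-14 03:36 UTC
Rule 1/4 (NJK, +03:30): 2020-09-25 01:23 UTC ≤ query < 2021-04-14 05:57 UTC
3·60 + 36 + 210 = 426 min
426 = 0·1440 + 426; 426 = 7·60 + 6 → 07:06, same day
→ 2021-04-14 07:06 NJK

2021-04-14 07:06 NJK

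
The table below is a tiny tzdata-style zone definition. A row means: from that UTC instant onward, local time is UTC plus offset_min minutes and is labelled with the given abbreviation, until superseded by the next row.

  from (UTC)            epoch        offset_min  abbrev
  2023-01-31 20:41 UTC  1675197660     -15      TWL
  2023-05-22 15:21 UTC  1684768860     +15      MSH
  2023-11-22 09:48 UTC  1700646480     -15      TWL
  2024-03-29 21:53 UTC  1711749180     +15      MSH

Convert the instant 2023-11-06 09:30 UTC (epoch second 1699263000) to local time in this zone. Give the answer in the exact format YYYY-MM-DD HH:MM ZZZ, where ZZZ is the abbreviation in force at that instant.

Query: 2023-11-06 09:30 UTC
Rule 2/4 (MSH, +00:15): 2023-05-22 15:21 UTC ≤ query < 2023-11-22 09:48 UTC
9·60 + 30 + 15 = 585 min
585 = 0·1440 + 585; 585 = 9·60 + 45 → 09:45, same day
→ 2023-11-06 09:45 MSH

2023-11-06 09:45 MSH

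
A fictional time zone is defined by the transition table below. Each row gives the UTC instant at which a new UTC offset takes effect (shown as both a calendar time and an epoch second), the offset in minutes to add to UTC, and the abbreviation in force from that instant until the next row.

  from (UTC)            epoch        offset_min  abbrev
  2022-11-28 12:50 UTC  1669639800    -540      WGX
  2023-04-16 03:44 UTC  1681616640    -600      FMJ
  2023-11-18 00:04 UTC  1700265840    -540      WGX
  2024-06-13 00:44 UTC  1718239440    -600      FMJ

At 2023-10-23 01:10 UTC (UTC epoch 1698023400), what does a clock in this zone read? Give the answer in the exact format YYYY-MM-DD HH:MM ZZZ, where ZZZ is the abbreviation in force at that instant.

2023-10-22 15:10 FMJ

Query: 2023-10-23 01:10 UTC
Rule 2/4 (FMJ, -10:00): 2023-04-16 03:44 UTC ≤ query < 2023-11-18 00:04 UTC
1·60 + 10 - 600 = -530 min
-530 = -1·1440 + 910; 910 = 15·60 + 10 → 15:10, 2023-10-23 - 1 day = 2023-10-22
→ 2023-10-22 15:10 FMJ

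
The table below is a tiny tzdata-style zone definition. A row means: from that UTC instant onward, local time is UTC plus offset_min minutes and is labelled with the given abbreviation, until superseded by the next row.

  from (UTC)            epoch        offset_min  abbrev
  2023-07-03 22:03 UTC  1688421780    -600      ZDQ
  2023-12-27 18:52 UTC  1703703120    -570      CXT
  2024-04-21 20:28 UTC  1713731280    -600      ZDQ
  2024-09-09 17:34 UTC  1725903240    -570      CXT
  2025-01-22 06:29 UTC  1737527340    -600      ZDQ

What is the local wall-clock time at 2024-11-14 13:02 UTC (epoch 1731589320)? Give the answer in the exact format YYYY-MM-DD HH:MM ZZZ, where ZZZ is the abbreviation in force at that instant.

Query: 2024-11-14 13:02 UTC
Rule 4/5 (CXT, -09:30): 2024-09-09 17:34 UTC ≤ query < 2025-01-22 06:29 UTC
13·60 + 2 - 570 = 212 min
212 = 0·1440 + 212; 212 = 3·60 + 32 → 03:32, same day
→ 2024-11-14 03:32 CXT

2024-11-14 03:32 CXT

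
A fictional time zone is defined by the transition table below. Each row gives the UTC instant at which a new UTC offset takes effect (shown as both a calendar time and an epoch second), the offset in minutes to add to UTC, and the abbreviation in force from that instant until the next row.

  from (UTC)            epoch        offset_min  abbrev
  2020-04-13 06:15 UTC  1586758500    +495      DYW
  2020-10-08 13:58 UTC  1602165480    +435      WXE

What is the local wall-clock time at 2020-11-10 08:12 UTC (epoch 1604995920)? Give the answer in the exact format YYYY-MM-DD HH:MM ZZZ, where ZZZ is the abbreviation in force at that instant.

Query: 2020-11-10 08:12 UTC
Rule 2/2 (WXE, +07:15): 2020-10-08 13:58 UTC ≤ query < +∞
8·60 + 12 + 435 = 927 min
927 = 0·1440 + 927; 927 = 15·60 + 27 → 15:27, same day
→ 2020-11-10 15:27 WXE

2020-11-10 15:27 WXE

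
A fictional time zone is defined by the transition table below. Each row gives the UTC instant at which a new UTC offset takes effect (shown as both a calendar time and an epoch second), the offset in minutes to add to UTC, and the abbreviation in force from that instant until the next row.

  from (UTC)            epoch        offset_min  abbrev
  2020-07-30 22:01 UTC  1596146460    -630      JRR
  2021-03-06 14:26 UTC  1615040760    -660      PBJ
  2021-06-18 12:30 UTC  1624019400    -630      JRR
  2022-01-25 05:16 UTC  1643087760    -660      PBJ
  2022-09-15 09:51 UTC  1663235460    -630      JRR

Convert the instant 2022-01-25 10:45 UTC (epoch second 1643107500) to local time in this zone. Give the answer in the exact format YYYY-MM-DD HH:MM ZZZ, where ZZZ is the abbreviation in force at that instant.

2022-01-24 23:45 PBJ

Query: 2022-01-25 10:45 UTC
Rule 4/5 (PBJ, -11:00): 2022-01-25 05:16 UTC ≤ query < 2022-09-15 09:51 UTC
10·60 + 45 - 660 = -15 min
-15 = -1·1440 + 1425; 1425 = 23·60 + 45 → 23:45, 2022-01-25 - 1 day = 2022-01-24
→ 2022-01-24 23:45 PBJ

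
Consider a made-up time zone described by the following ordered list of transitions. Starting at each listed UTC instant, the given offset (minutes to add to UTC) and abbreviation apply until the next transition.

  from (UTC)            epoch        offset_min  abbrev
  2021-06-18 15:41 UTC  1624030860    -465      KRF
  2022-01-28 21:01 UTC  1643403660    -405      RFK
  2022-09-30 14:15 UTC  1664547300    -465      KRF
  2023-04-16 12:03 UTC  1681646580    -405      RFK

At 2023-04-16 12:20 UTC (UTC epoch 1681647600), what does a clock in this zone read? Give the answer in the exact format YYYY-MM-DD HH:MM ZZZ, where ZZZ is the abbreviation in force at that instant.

2023-04-16 05:35 RFK

Query: 2023-04-16 12:20 UTC
Rule 4/4 (RFK, -06:45): 2023-04-16 12:03 UTC ≤ query < +∞
12·60 + 20 - 405 = 335 min
335 = 0·1440 + 335; 335 = 5·60 + 35 → 05:35, same day
→ 2023-04-16 05:35 RFK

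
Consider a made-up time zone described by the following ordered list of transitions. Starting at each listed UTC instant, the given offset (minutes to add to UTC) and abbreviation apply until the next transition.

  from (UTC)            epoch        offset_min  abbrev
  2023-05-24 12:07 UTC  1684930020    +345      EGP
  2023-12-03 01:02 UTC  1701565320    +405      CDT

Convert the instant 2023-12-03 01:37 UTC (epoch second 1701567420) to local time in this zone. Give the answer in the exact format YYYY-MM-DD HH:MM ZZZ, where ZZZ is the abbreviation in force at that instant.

Query: 2023-12-03 01:37 UTC
Rule 2/2 (CDT, +06:45): 2023-12-03 01:02 UTC ≤ query < +∞
1·60 + 37 + 405 = 502 min
502 = 0·1440 + 502; 502 = 8·60 + 22 → 08:22, same day
→ 2023-12-03 08:22 CDT

2023-12-03 08:22 CDT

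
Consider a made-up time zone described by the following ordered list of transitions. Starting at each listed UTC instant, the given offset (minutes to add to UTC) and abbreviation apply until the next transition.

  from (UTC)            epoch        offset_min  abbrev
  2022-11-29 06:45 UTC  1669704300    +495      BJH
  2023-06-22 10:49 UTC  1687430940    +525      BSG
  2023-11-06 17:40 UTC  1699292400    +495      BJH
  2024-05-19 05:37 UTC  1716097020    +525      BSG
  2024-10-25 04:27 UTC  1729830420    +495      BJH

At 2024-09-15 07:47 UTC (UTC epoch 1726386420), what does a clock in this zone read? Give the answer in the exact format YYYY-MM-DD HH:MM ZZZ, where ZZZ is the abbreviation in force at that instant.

2024-09-15 16:32 BSG

Query: 2024-09-15 07:47 UTC
Rule 4/5 (BSG, +08:45): 2024-05-19 05:37 UTC ≤ query < 2024-10-25 04:27 UTC
7·60 + 47 + 525 = 992 min
992 = 0·1440 + 992; 992 = 16·60 + 32 → 16:32, same day
→ 2024-09-15 16:32 BSG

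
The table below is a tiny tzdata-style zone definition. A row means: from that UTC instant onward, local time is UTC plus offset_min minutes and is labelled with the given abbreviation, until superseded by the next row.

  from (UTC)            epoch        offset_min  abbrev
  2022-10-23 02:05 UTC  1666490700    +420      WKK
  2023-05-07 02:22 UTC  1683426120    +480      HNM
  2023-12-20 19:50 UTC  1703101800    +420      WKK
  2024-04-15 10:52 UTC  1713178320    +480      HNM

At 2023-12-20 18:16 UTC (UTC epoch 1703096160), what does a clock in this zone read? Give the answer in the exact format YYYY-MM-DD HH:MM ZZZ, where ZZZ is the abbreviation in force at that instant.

Query: 2023-12-20 18:16 UTC
Rule 2/4 (HNM, +08:00): 2023-05-07 02:22 UTC ≤ query < 2023-12-20 19:50 UTC
18·60 + 16 + 480 = 1576 min
1576 = 1·1440 + 136; 136 = 2·60 + 16 → 02:16, 2023-12-20 + 1 day = 2023-12-21
→ 2023-12-21 02:16 HNM

2023-12-21 02:16 HNM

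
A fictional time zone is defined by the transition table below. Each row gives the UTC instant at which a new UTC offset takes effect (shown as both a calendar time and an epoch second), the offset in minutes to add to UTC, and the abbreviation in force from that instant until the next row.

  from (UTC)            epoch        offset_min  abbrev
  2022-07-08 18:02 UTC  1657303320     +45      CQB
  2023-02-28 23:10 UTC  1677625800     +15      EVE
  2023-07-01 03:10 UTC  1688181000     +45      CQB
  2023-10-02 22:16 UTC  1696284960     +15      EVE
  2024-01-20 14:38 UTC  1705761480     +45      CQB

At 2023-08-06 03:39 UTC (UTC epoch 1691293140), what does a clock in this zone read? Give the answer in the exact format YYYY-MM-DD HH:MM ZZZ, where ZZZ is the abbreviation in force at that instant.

Query: 2023-08-06 03:39 UTC
Rule 3/5 (CQB, +00:45): 2023-07-01 03:10 UTC ≤ query < 2023-10-02 22:16 UTC
3·60 + 39 + 45 = 264 min
264 = 0·1440 + 264; 264 = 4·60 + 24 → 04:24, same day
→ 2023-08-06 04:24 CQB

2023-08-06 04:24 CQB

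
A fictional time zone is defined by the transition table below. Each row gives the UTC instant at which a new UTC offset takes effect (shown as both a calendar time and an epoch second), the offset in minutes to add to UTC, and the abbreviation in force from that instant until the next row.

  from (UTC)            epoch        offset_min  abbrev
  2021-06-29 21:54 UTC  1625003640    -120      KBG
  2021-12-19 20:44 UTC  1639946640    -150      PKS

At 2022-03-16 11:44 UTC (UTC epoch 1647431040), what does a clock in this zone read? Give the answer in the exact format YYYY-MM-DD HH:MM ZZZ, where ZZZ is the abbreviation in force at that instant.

2022-03-16 09:14 PKS

Query: 2022-03-16 11:44 UTC
Rule 2/2 (PKS, -02:30): 2021-12-19 20:44 UTC ≤ query < +∞
11·60 + 44 - 150 = 554 min
554 = 0·1440 + 554; 554 = 9·60 + 14 → 09:14, same day
→ 2022-03-16 09:14 PKS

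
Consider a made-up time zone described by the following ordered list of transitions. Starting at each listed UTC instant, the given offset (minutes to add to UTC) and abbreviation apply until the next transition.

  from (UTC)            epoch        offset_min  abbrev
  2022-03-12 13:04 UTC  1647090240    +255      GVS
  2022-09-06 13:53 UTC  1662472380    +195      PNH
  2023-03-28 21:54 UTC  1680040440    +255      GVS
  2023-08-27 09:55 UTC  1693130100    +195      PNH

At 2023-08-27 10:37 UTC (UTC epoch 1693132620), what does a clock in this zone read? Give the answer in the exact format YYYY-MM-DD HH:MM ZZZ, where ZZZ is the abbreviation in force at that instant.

2023-08-27 13:52 PNH

Query: 2023-08-27 10:37 UTC
Rule 4/4 (PNH, +03:15): 2023-08-27 09:55 UTC ≤ query < +∞
10·60 + 37 + 195 = 832 min
832 = 0·1440 + 832; 832 = 13·60 + 52 → 13:52, same day
→ 2023-08-27 13:52 PNH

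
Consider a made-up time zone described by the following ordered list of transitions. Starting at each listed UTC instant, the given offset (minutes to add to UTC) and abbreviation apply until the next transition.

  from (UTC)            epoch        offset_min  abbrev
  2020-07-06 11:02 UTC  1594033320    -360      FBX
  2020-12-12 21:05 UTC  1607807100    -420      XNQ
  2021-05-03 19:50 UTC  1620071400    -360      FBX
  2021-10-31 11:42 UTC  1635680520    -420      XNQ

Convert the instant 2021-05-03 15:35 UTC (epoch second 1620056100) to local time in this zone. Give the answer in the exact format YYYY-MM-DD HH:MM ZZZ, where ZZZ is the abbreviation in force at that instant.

Query: 2021-05-03 15:35 UTC
Rule 2/4 (XNQ, -07:00): 2020-12-12 21:05 UTC ≤ query < 2021-05-03 19:50 UTC
15·60 + 35 - 420 = 515 min
515 = 0·1440 + 515; 515 = 8·60 + 35 → 08:35, same day
→ 2021-05-03 08:35 XNQ

2021-05-03 08:35 XNQ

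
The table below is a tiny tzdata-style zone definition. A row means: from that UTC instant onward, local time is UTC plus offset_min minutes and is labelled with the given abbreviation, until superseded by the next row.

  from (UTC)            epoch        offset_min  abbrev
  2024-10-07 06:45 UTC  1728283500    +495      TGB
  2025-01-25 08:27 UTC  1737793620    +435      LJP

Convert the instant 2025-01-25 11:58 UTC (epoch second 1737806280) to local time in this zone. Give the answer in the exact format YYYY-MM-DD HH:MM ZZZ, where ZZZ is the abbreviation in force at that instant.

2025-01-25 19:13 LJP

Query: 2025-01-25 11:58 UTC
Rule 2/2 (LJP, +07:15): 2025-01-25 08:27 UTC ≤ query < +∞
11·60 + 58 + 435 = 1153 min
1153 = 0·1440 + 1153; 1153 = 19·60 + 13 → 19:13, same day
→ 2025-01-25 19:13 LJP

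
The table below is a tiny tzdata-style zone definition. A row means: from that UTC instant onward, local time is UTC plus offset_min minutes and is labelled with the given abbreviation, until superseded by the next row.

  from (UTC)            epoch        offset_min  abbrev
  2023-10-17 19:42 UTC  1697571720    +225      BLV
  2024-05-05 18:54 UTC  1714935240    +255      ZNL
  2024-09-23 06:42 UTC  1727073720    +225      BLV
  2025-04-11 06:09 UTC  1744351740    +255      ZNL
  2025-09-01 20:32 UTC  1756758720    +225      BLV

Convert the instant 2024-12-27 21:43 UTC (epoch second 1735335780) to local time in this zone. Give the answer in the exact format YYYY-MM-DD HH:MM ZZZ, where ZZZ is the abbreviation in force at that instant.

2024-12-28 01:28 BLV

Query: 2024-12-27 21:43 UTC
Rule 3/5 (BLV, +03:45): 2024-09-23 06:42 UTC ≤ query < 2025-04-11 06:09 UTC
21·60 + 43 + 225 = 1528 min
1528 = 1·1440 + 88; 88 = 1·60 + 28 → 01:28, 2024-12-27 + 1 day = 2024-12-28
→ 2024-12-28 01:28 BLV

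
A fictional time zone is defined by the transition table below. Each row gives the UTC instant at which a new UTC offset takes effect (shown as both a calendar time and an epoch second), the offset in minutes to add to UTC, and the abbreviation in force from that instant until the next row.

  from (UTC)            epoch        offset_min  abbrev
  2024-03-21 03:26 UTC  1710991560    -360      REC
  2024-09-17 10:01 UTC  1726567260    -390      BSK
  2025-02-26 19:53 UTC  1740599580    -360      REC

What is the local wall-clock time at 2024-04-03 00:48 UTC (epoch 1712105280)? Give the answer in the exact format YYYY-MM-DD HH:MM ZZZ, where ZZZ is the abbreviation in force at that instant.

Query: 2024-04-03 00:48 UTC
Rule 1/3 (REC, -06:00): 2024-03-21 03:26 UTC ≤ query < 2024-09-17 10:01 UTC
0·60 + 48 - 360 = -312 min
-312 = -1·1440 + 1128; 1128 = 18·60 + 48 → 18:48, 2024-04-03 - 1 day = 2024-04-02
→ 2024-04-02 18:48 REC

2024-04-02 18:48 REC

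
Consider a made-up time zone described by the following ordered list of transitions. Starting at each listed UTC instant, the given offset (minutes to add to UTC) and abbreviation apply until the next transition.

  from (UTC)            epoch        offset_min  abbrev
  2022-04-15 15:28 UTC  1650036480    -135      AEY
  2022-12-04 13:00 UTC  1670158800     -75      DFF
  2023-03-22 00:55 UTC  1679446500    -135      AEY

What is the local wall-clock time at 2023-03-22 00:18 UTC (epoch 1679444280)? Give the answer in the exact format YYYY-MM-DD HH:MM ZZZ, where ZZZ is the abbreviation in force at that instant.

Query: 2023-03-22 00:18 UTC
Rule 2/3 (DFF, -01:15): 2022-12-04 13:00 UTC ≤ query < 2023-03-22 00:55 UTC
0·60 + 18 - 75 = -57 min
-57 = -1·1440 + 1383; 1383 = 23·60 + 3 → 23:03, 2023-03-22 - 1 day = 2023-03-21
→ 2023-03-21 23:03 DFF

2023-03-21 23:03 DFF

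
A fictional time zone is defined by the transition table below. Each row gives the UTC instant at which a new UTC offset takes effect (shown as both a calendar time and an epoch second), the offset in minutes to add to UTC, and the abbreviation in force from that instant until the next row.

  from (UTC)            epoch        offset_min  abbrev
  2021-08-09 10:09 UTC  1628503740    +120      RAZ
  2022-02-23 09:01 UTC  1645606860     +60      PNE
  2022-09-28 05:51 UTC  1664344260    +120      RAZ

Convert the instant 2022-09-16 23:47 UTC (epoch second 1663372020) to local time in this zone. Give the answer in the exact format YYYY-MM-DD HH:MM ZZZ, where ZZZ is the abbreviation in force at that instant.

Query: 2022-09-16 23:47 UTC
Rule 2/3 (PNE, +01:00): 2022-02-23 09:01 UTC ≤ query < 2022-09-28 05:51 UTC
23·60 + 47 + 60 = 1487 min
1487 = 1·1440 + 47; 47 = 0·60 + 47 → 00:47, 2022-09-16 + 1 day = 2022-09-17
→ 2022-09-17 00:47 PNE

2022-09-17 00:47 PNE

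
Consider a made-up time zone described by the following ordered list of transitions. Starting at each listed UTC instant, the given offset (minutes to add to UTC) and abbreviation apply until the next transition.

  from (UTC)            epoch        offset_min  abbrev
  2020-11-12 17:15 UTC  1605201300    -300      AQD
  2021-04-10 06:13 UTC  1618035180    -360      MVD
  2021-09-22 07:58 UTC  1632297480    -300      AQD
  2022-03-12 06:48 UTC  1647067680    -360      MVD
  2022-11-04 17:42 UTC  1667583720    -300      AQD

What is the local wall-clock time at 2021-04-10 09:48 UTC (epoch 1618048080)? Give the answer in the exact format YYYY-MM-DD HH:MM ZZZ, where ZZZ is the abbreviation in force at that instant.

2021-04-10 03:48 MVD

Query: 2021-04-10 09:48 UTC
Rule 2/5 (MVD, -06:00): 2021-04-10 06:13 UTC ≤ query < 2021-09-22 07:58 UTC
9·60 + 48 - 360 = 228 min
228 = 0·1440 + 228; 228 = 3·60 + 48 → 03:48, same day
→ 2021-04-10 03:48 MVD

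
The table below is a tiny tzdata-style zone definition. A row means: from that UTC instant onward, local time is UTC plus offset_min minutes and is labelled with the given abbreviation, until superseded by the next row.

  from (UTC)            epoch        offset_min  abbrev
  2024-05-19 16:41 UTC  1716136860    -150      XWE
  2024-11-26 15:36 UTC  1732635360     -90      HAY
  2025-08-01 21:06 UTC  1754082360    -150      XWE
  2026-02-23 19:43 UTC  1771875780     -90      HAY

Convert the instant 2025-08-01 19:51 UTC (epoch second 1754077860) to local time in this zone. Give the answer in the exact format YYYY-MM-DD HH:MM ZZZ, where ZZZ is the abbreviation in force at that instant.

Query: 2025-08-01 19:51 UTC
Rule 2/4 (HAY, -01:30): 2024-11-26 15:36 UTC ≤ query < 2025-08-01 21:06 UTC
19·60 + 51 - 90 = 1101 min
1101 = 0·1440 + 1101; 1101 = 18·60 + 21 → 18:21, same day
→ 2025-08-01 18:21 HAY

2025-08-01 18:21 HAY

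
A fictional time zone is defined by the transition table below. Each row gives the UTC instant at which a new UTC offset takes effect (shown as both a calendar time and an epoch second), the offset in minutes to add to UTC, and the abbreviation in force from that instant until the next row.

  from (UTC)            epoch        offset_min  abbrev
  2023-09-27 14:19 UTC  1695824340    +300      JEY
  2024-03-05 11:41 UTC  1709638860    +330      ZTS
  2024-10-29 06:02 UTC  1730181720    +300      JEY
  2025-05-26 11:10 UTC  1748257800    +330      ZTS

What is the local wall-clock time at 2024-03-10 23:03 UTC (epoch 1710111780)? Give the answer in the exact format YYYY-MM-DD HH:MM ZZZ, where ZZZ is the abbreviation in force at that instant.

Query: 2024-03-10 23:03 UTC
Rule 2/4 (ZTS, +05:30): 2024-03-05 11:41 UTC ≤ query < 2024-10-29 06:02 UTC
23·60 + 3 + 330 = 1713 min
1713 = 1·1440 + 273; 273 = 4·60 + 33 → 04:33, 2024-03-10 + 1 day = 2024-03-11
→ 2024-03-11 04:33 ZTS

2024-03-11 04:33 ZTS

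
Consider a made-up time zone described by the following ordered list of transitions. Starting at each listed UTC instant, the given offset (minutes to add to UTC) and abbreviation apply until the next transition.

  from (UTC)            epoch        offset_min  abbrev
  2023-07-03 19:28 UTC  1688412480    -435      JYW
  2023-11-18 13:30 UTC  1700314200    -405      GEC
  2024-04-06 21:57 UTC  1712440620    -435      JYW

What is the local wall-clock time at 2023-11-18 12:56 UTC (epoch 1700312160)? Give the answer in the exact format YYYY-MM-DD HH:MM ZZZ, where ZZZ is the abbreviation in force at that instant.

Query: 2023-11-18 12:56 UTC
Rule 1/3 (JYW, -07:15): 2023-07-03 19:28 UTC ≤ query < 2023-11-18 13:30 UTC
12·60 + 56 - 435 = 341 min
341 = 0·1440 + 341; 341 = 5·60 + 41 → 05:41, same day
→ 2023-11-18 05:41 JYW

2023-11-18 05:41 JYW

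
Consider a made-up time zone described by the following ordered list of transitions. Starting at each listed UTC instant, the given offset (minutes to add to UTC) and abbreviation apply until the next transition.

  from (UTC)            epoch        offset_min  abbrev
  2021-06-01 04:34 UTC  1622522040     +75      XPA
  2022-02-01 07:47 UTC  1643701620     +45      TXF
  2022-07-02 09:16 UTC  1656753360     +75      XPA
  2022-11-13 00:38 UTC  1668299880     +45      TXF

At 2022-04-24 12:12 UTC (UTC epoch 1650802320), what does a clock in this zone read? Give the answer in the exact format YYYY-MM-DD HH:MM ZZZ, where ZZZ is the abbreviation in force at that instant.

Query: 2022-04-24 12:12 UTC
Rule 2/4 (TXF, +00:45): 2022-02-01 07:47 UTC ≤ query < 2022-07-02 09:16 UTC
12·60 + 12 + 45 = 777 min
777 = 0·1440 + 777; 777 = 12·60 + 57 → 12:57, same day
→ 2022-04-24 12:57 TXF

2022-04-24 12:57 TXF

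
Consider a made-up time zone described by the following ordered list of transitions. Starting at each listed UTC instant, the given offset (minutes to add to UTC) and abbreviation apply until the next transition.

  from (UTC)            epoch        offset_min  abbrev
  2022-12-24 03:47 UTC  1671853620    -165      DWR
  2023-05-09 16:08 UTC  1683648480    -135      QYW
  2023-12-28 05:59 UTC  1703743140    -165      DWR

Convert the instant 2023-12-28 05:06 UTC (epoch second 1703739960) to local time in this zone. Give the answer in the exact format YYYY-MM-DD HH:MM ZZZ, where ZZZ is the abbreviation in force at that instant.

2023-12-28 02:51 QYW

Query: 2023-12-28 05:06 UTC
Rule 2/3 (QYW, -02:15): 2023-05-09 16:08 UTC ≤ query < 2023-12-28 05:59 UTC
5·60 + 6 - 135 = 171 min
171 = 0·1440 + 171; 171 = 2·60 + 51 → 02:51, same day
→ 2023-12-28 02:51 QYW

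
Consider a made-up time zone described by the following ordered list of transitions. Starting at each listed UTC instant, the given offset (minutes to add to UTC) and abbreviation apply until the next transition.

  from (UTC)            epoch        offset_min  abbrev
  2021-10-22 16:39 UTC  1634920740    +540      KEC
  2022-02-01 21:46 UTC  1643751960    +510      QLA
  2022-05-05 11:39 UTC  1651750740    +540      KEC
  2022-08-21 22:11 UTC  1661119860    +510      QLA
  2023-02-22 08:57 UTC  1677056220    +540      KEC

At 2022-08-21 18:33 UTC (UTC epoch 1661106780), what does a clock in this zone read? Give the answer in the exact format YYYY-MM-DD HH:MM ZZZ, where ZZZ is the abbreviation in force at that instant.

2022-08-22 03:33 KEC

Query: 2022-08-21 18:33 UTC
Rule 3/5 (KEC, +09:00): 2022-05-05 11:39 UTC ≤ query < 2022-08-21 22:11 UTC
18·60 + 33 + 540 = 1653 min
1653 = 1·1440 + 213; 213 = 3·60 + 33 → 03:33, 2022-08-21 + 1 day = 2022-08-22
→ 2022-08-22 03:33 KEC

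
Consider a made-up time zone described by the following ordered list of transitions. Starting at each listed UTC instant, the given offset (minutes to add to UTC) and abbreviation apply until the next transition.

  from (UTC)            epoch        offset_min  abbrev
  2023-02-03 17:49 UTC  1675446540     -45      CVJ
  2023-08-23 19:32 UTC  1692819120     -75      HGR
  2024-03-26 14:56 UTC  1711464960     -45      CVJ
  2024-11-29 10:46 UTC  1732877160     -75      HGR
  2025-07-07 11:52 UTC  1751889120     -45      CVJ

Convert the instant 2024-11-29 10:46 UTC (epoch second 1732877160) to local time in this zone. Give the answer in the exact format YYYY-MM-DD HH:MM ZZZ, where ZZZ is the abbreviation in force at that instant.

Query: 2024-11-29 10:46 UTC
Rule 4/5 (HGR, -01:15): 2024-11-29 10:46 UTC ≤ query < 2025-07-07 11:52 UTC
10·60 + 46 - 75 = 571 min
571 = 0·1440 + 571; 571 = 9·60 + 31 → 09:31, same day
→ 2024-11-29 09:31 HGR

2024-11-29 09:31 HGR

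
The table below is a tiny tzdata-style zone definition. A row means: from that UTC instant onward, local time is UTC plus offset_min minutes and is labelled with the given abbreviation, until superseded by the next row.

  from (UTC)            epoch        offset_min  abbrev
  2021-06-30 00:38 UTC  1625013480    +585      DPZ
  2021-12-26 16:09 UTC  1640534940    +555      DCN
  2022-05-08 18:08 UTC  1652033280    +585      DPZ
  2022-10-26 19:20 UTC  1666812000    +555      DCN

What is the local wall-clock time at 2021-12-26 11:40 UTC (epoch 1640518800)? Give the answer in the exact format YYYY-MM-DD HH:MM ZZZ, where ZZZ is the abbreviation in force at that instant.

Query: 2021-12-26 11:40 UTC
Rule 1/4 (DPZ, +09:45): 2021-06-30 00:38 UTC ≤ query < 2021-12-26 16:09 UTC
11·60 + 40 + 585 = 1285 min
1285 = 0·1440 + 1285; 1285 = 21·60 + 25 → 21:25, same day
→ 2021-12-26 21:25 DPZ

2021-12-26 21:25 DPZ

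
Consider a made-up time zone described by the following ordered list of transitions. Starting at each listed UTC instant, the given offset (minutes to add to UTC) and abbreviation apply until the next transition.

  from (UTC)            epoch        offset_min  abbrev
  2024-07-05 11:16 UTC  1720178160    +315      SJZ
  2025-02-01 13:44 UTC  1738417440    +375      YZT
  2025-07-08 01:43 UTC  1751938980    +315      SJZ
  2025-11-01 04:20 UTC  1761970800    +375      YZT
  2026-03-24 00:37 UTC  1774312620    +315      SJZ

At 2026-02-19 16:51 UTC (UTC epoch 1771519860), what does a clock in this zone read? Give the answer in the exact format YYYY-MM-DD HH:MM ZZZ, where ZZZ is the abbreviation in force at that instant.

2026-02-19 23:06 YZT

Query: 2026-02-19 16:51 UTC
Rule 4/5 (YZT, +06:15): 2025-11-01 04:20 UTC ≤ query < 2026-03-24 00:37 UTC
16·60 + 51 + 375 = 1386 min
1386 = 0·1440 + 1386; 1386 = 23·60 + 6 → 23:06, same day
→ 2026-02-19 23:06 YZT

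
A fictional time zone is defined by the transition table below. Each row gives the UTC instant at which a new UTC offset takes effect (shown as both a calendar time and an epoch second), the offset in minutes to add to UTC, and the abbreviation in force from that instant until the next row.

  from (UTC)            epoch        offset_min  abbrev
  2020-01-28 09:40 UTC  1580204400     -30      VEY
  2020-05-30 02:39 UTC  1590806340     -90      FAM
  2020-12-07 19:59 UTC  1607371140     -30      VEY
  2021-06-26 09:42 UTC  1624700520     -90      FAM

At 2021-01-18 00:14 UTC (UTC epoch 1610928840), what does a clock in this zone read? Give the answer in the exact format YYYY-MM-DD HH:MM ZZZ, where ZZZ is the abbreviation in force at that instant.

2021-01-17 23:44 VEY

Query: 2021-01-18 00:14 UTC
Rule 3/4 (VEY, -00:30): 2020-12-07 19:59 UTC ≤ query < 2021-06-26 09:42 UTC
0·60 + 14 - 30 = -16 min
-16 = -1·1440 + 1424; 1424 = 23·60 + 44 → 23:44, 2021-01-18 - 1 day = 2021-01-17
→ 2021-01-17 23:44 VEY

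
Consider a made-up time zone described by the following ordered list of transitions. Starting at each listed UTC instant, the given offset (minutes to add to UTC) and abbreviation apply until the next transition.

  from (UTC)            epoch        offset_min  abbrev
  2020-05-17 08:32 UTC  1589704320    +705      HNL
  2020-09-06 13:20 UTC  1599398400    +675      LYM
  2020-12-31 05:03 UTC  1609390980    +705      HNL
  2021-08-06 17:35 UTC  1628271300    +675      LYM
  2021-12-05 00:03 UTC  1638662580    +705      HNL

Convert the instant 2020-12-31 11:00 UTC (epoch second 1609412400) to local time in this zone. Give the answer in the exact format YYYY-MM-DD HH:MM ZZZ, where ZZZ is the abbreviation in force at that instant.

2020-12-31 22:45 HNL

Query: 2020-12-31 11:00 UTC
Rule 3/5 (HNL, +11:45): 2020-12-31 05:03 UTC ≤ query < 2021-08-06 17:35 UTC
11·60 + 0 + 705 = 1365 min
1365 = 0·1440 + 1365; 1365 = 22·60 + 45 → 22:45, same day
→ 2020-12-31 22:45 HNL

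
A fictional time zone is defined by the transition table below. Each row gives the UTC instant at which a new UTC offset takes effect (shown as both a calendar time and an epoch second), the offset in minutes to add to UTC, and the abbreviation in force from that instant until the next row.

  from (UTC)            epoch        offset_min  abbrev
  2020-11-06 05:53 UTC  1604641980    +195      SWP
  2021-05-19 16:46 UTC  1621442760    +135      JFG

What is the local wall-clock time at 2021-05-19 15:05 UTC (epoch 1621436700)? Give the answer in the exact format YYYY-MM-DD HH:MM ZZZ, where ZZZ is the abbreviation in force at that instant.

2021-05-19 18:20 SWP

Query: 2021-05-19 15:05 UTC
Rule 1/2 (SWP, +03:15): 2020-11-06 05:53 UTC ≤ query < 2021-05-19 16:46 UTC
15·60 + 5 + 195 = 1100 min
1100 = 0·1440 + 1100; 1100 = 18·60 + 20 → 18:20, same day
→ 2021-05-19 18:20 SWP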